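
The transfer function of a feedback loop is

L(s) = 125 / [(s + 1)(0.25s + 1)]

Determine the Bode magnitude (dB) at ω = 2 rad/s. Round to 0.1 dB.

At ω = 2 rad/s:
pole (1 + j2·1) = 1 + j2 → |·| ≈ 2.2361, ∠ ≈ 63.43°
pole (1 + j2·0.25) = 1 + j0.5 → |·| ≈ 1.118, ∠ ≈ 26.57°
|L| = 125 · 1 / (2.2361 · 1.118) ≈ 50.001
Gain = 20 log₁₀(50.001) ≈ 33.98 dB

34.0 dB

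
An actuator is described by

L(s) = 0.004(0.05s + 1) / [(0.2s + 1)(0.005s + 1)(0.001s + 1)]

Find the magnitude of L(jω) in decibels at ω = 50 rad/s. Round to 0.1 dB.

At ω = 50 rad/s:
zero (1 + j50·0.05) = 1 + j2.5 → |·| ≈ 2.6926, ∠ ≈ 68.20°
pole (1 + j50·0.2) = 1 + j10 → |·| ≈ 10.05, ∠ ≈ 84.29°
pole (1 + j50·0.005) = 1 + j0.25 → |·| ≈ 1.0308, ∠ ≈ 14.04°
pole (1 + j50·0.001) = 1 + j0.05 → |·| ≈ 1.0012, ∠ ≈ 2.86°
|L| = 0.004 · 2.6926 / (10.05 · 1.0308 · 1.0012) ≈ 0.0010384
Gain = 20 log₁₀(0.0010384) ≈ -59.67 dB

-59.7 dB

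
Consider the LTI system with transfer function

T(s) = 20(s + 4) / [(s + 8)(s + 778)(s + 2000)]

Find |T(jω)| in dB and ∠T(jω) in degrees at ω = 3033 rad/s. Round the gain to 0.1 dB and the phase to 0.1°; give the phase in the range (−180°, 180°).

-115.1 dB, -132.1°

At s = jω = j3033:
zero (s+4): 4 + j3033 → |·| = √(4²+3033²) = √9199105 ≈ 3033, ∠ = arctan(3033/4) ≈ 89.92°
pole (s+8): 8 + j3033 → |·| = √(8²+3033²) = √9199153 ≈ 3033, ∠ = arctan(3033/8) ≈ 89.85°
pole (s+778): 778 + j3033 → |·| = √(778²+3033²) = √9804373 ≈ 3131.2, ∠ = arctan(3033/778) ≈ 75.61°
pole (s+2000): 2000 + j3033 → |·| = √(2000²+3033²) = √13199089 ≈ 3633.1, ∠ = arctan(3033/2000) ≈ 56.60°
|T| = 20 · 3033 / 3.4503e+10 ≈ 1.7581e-06
Gain = 20 log₁₀(1.7581e-06) ≈ -115.10 dB
∠T = 89.92° − 222.06° = -132.14°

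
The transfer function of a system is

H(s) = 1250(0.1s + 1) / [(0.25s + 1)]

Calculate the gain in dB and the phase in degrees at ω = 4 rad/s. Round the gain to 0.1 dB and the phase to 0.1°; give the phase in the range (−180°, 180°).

At ω = 4 rad/s:
zero (1 + j4·0.1) = 1 + j0.4 → |·| ≈ 1.077, ∠ ≈ 21.80°
pole (1 + j4·0.25) = 1 + j1 → |·| ≈ 1.4142, ∠ ≈ 45.00°
|H| = 1250 · 1.077 / (1.4142) ≈ 951.95
Gain = 20 log₁₀(951.95) ≈ 59.57 dB
∠H = (21.80°) − (45.00°) = -23.20°

59.6 dB, -23.2°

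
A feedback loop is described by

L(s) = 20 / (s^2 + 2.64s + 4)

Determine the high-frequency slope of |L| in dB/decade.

-40 dB/decade

Each pole contributes −20 dB/decade at high frequency; each zero contributes +20 dB/decade.
Net: 0 zero(s) − 2 pole(s) → -40 dB/decade.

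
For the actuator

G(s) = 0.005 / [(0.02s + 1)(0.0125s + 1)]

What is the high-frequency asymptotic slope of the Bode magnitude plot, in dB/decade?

Each pole contributes −20 dB/decade at high frequency; each zero contributes +20 dB/decade.
Net: 0 zero(s) − 2 pole(s) → -40 dB/decade.

-40 dB/decade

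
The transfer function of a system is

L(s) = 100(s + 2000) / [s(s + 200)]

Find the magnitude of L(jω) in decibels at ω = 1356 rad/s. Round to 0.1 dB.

-17.7 dB

At s = jω = j1356:
zero (s+2000): 2000 + j1356 → |·| = √(2000²+1356²) = √5838736 ≈ 2416.3, ∠ = arctan(1356/2000) ≈ 34.14°
pole (s+200): 200 + j1356 → |·| = √(200²+1356²) = √1878736 ≈ 1370.7, ∠ = arctan(1356/200) ≈ 81.61°
pole at origin: |s| = 1356, ∠ = 90.00° (in denominator)
|L| = 100 · 2416.3 / 1.8587e+06 ≈ 0.13
Gain = 20 log₁₀(0.13) ≈ -17.72 dB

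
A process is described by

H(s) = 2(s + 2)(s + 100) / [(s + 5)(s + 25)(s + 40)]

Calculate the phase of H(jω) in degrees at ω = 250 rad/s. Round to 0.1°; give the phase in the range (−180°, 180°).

At s = jω = j250:
zero (s+2): 2 + j250 → |·| = √(2²+250²) = √62504 ≈ 250.01, ∠ = arctan(250/2) ≈ 89.54°
zero (s+100): 100 + j250 → |·| = √(100²+250²) = √72500 ≈ 269.26, ∠ = arctan(250/100) ≈ 68.20°
pole (s+5): 5 + j250 → |·| = √(5²+250²) = √62525 ≈ 250.05, ∠ = arctan(250/5) ≈ 88.85°
pole (s+25): 25 + j250 → |·| = √(25²+250²) = √63125 ≈ 251.25, ∠ = arctan(250/25) ≈ 84.29°
pole (s+40): 40 + j250 → |·| = √(40²+250²) = √64100 ≈ 253.18, ∠ = arctan(250/40) ≈ 80.91°
∠H = 157.74° − 254.05° = -96.31°

-96.3°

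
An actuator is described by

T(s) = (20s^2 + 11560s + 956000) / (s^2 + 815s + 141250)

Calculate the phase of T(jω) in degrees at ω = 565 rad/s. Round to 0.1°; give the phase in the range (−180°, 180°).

18.6°

Substitute s = j565:
Numerator: 20(j565)^2 + 11560(j565) + 956000 = -5428500 + j6531400
Denominator: (j565)^2 + 815(j565) + 141250 = -177975 + j460475
|N| = √(5428500² + 6531400²) ≈ 8.4928e+06, ∠N ≈ 129.73°
|D| = √(177975² + 460475²) ≈ 4.9367e+05, ∠D ≈ 111.13°
∠T = 129.73° − 111.13° = 18.60°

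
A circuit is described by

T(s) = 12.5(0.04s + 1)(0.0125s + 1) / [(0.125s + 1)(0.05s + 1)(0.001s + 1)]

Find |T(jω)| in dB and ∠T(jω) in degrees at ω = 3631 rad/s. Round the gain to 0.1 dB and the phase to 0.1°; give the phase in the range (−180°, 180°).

At ω = 3631 rad/s:
zero (1 + j3631·0.04) = 1 + j145.24 → |·| ≈ 145.24, ∠ ≈ 89.61°
zero (1 + j3631·0.0125) = 1 + j45.3875 → |·| ≈ 45.399, ∠ ≈ 88.74°
pole (1 + j3631·0.125) = 1 + j453.875 → |·| ≈ 453.88, ∠ ≈ 89.87°
pole (1 + j3631·0.05) = 1 + j181.55 → |·| ≈ 181.55, ∠ ≈ 89.68°
pole (1 + j3631·0.001) = 1 + j3.631 → |·| ≈ 3.7662, ∠ ≈ 74.60°
|T| = 12.5 · 145.24 · 45.399 / (453.88 · 181.55 · 3.7662) ≈ 0.26558
Gain = 20 log₁₀(0.26558) ≈ -11.52 dB
∠T = (89.61° + 88.74°) − (89.87° + 89.68° + 74.60°) = -75.80°

-11.5 dB, -75.8°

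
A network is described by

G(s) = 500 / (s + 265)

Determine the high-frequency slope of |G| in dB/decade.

Each pole contributes −20 dB/decade at high frequency; each zero contributes +20 dB/decade.
Net: 0 zero(s) − 1 pole(s) → -20 dB/decade.

-20 dB/decade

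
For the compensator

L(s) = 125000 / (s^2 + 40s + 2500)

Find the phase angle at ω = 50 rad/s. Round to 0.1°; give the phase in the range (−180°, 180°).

At s = jω = j50:
quadratic: (j50)² + 40·j50 + 2500 = 0 + j2000 → |·| ≈ 2000, ∠ ≈ 90.00°
∠L = 0.00° − 90.00° = -90.00°

-90.0°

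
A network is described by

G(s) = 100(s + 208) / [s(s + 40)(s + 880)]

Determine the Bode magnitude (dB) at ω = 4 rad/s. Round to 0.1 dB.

-16.7 dB

At s = jω = j4:
zero (s+208): 208 + j4 → |·| = √(208²+4²) = √43280 ≈ 208.04, ∠ = arctan(4/208) ≈ 1.10°
pole (s+40): 40 + j4 → |·| = √(40²+4²) = √1616 ≈ 40.2, ∠ = arctan(4/40) ≈ 5.71°
pole (s+880): 880 + j4 → |·| = √(880²+4²) = √774416 ≈ 880.01, ∠ = arctan(4/880) ≈ 0.26°
pole at origin: |s| = 4, ∠ = 90.00° (in denominator)
|G| = 100 · 208.04 / 1.4151e+05 ≈ 0.14701
Gain = 20 log₁₀(0.14701) ≈ -16.65 dB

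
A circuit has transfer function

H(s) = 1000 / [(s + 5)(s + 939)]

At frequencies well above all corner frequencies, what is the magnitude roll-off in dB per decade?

Each pole contributes −20 dB/decade at high frequency; each zero contributes +20 dB/decade.
Net: 0 zero(s) − 2 pole(s) → -40 dB/decade.

-40 dB/decade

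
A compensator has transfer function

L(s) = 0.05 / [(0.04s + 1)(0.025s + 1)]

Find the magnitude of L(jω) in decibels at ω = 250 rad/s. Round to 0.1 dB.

At ω = 250 rad/s:
pole (1 + j250·0.04) = 1 + j10 → |·| ≈ 10.05, ∠ ≈ 84.29°
pole (1 + j250·0.025) = 1 + j6.25 → |·| ≈ 6.3295, ∠ ≈ 80.91°
|L| = 0.05 · 1 / (10.05 · 6.3295) ≈ 0.00078602
Gain = 20 log₁₀(0.00078602) ≈ -62.09 dB

-62.1 dB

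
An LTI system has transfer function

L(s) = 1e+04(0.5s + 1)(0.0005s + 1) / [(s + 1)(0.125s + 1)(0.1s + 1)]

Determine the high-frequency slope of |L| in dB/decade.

Each pole contributes −20 dB/decade at high frequency; each zero contributes +20 dB/decade.
Net: 2 zero(s) − 3 pole(s) → -20 dB/decade.

-20 dB/decade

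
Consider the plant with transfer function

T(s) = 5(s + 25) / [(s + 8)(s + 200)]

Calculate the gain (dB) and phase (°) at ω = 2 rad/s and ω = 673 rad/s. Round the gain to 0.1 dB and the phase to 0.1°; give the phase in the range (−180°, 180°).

ω = 2: -22.4 dB, -10.0°; ω = 673: -42.9 dB, -74.9°

At s = jω = j2:
zero (s+25): 25 + j2 → |·| = √(25²+2²) = √629 ≈ 25.08, ∠ = arctan(2/25) ≈ 4.57°
pole (s+8): 8 + j2 → |·| = √(8²+2²) = √68 ≈ 8.2462, ∠ = arctan(2/8) ≈ 14.04°
pole (s+200): 200 + j2 → |·| = √(200²+2²) = √40004 ≈ 200.01, ∠ = arctan(2/200) ≈ 0.57°
|T| = 5 · 25.08 / 1649.3 ≈ 0.076032
Gain = 20 log₁₀(0.076032) ≈ -22.38 dB
∠T = 4.57° − 14.61° = -10.04°

At s = jω = j673:
zero (s+25): 25 + j673 → |·| = √(25²+673²) = √453554 ≈ 673.46, ∠ = arctan(673/25) ≈ 87.87°
pole (s+8): 8 + j673 → |·| = √(8²+673²) = √452993 ≈ 673.05, ∠ = arctan(673/8) ≈ 89.32°
pole (s+200): 200 + j673 → |·| = √(200²+673²) = √492929 ≈ 702.09, ∠ = arctan(673/200) ≈ 73.45°
|T| = 5 · 673.46 / 4.7254e+05 ≈ 0.007126
Gain = 20 log₁₀(0.007126) ≈ -42.94 dB
∠T = 87.87° − 162.77° = -74.90°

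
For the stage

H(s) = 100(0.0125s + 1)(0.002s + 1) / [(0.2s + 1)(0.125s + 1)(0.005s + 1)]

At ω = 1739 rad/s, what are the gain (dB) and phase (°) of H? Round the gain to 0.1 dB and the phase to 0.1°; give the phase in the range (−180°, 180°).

At ω = 1739 rad/s:
zero (1 + j1739·0.0125) = 1 + j21.7375 → |·| ≈ 21.76, ∠ ≈ 87.37°
zero (1 + j1739·0.002) = 1 + j3.478 → |·| ≈ 3.6189, ∠ ≈ 73.96°
pole (1 + j1739·0.2) = 1 + j347.8 → |·| ≈ 347.8, ∠ ≈ 89.84°
pole (1 + j1739·0.125) = 1 + j217.375 → |·| ≈ 217.38, ∠ ≈ 89.74°
pole (1 + j1739·0.005) = 1 + j8.695 → |·| ≈ 8.7523, ∠ ≈ 83.44°
|H| = 100 · 21.76 · 3.6189 / (347.8 · 217.38 · 8.7523) ≈ 0.0119
Gain = 20 log₁₀(0.0119) ≈ -38.49 dB
∠H = (87.37° + 73.96°) − (89.84° + 89.74° + 83.44°) = -101.69°

-38.5 dB, -101.7°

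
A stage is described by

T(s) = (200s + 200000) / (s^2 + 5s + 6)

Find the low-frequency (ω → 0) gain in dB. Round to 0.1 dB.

T(0) = 200000 / 6 ≈ 33333
20 log₁₀(33333) ≈ 90.46 dB

90.5 dB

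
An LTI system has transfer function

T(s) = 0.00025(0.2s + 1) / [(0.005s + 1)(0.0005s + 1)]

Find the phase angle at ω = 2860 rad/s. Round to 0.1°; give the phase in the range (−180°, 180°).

At ω = 2860 rad/s:
zero (1 + j2860·0.2) = 1 + j572 → |·| ≈ 572, ∠ ≈ 89.90°
pole (1 + j2860·0.005) = 1 + j14.3 → |·| ≈ 14.335, ∠ ≈ 86.00°
pole (1 + j2860·0.0005) = 1 + j1.43 → |·| ≈ 1.745, ∠ ≈ 55.03°
∠T = (89.90°) − (86.00° + 55.03°) = -51.13°

-51.1°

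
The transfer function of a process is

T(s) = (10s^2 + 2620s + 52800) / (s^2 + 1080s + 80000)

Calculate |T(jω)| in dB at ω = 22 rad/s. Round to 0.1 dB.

-0.9 dB

Substitute s = j22:
Numerator: 10(j22)^2 + 2620(j22) + 52800 = 47960 + j57640
Denominator: (j22)^2 + 1080(j22) + 80000 = 79516 + j23760
|N| = √(47960² + 57640²) ≈ 74984, ∠N ≈ 50.24°
|D| = √(79516² + 23760²) ≈ 82990, ∠D ≈ 16.64°
|T| = 74984 / 82990 ≈ 0.90353
Gain = 20 log₁₀(0.90353) ≈ -0.88 dB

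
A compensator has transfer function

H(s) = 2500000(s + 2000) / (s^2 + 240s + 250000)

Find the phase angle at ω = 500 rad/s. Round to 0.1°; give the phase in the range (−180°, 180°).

-76.0°

At s = jω = j500:
zero (s+2000): 2000 + j500 → |·| = √(2000²+500²) = √4250000 ≈ 2061.6, ∠ = arctan(500/2000) ≈ 14.04°
quadratic: (j500)² + 240·j500 + 250000 = 0 + j120000 → |·| ≈ 1.2e+05, ∠ ≈ 90.00°
∠H = 14.04° − 90.00° = -75.96°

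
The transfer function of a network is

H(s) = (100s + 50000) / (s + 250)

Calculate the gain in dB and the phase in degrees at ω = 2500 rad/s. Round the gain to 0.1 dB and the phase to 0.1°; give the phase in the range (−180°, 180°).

Substitute s = j2500:
Numerator: 100(j2500) + 50000 = 50000 + j250000
Denominator: (j2500) + 250 = 250 + j2500
|N| = √(50000² + 250000²) ≈ 2.5495e+05, ∠N ≈ 78.69°
|D| = √(250² + 2500²) ≈ 2512.5, ∠D ≈ 84.29°
|H| = 2.5495e+05 / 2512.5 ≈ 101.47
Gain = 20 log₁₀(101.47) ≈ 40.13 dB
∠H = 78.69° − 84.29° = -5.60°

40.1 dB, -5.6°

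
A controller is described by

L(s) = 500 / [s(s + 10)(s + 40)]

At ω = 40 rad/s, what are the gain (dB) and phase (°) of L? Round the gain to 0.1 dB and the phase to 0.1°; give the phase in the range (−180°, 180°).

-45.4 dB, 149.0°

At s = jω = j40:
pole (s+10): 10 + j40 → |·| = √(10²+40²) = √1700 ≈ 41.231, ∠ = arctan(40/10) ≈ 75.96°
pole (s+40): 40 + j40 → |·| = √(40²+40²) = √3200 ≈ 56.569, ∠ = arctan(40/40) ≈ 45.00°
pole at origin: |s| = 40, ∠ = 90.00° (in denominator)
|L| = 500 / 93296 ≈ 0.0053593
Gain = 20 log₁₀(0.0053593) ≈ -45.42 dB
∠L = 0.00° − 210.96° = -210.96° ≡ 149.04° (principal value)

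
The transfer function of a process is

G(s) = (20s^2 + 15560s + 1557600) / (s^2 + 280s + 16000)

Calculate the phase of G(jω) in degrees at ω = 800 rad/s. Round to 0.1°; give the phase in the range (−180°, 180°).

-28.2°

Substitute s = j800:
Numerator: 20(j800)^2 + 15560(j800) + 1557600 = -11242400 + j12448000
Denominator: (j800)^2 + 280(j800) + 16000 = -624000 + j224000
|N| = √(11242400² + 12448000²) ≈ 1.6773e+07, ∠N ≈ 132.09°
|D| = √(624000² + 224000²) ≈ 6.6299e+05, ∠D ≈ 160.25°
∠G = 132.09° − 160.25° = -28.16°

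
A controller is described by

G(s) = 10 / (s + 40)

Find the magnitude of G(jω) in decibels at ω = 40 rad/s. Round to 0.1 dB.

-15.1 dB

Substitute s = j40:
Numerator: 10 = 10 + j0
Denominator: (j40) + 40 = 40 + j40
|N| = √(10² + 0²) ≈ 10, ∠N ≈ 0.00°
|D| = √(40² + 40²) ≈ 56.569, ∠D ≈ 45.00°
|G| = 10 / 56.569 ≈ 0.17678
Gain = 20 log₁₀(0.17678) ≈ -15.05 dB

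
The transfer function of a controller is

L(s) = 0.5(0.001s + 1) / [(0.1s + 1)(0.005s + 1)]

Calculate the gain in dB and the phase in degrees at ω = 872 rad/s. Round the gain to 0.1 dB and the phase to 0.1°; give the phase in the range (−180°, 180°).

-55.4 dB, -125.3°

At ω = 872 rad/s:
zero (1 + j872·0.001) = 1 + j0.872 → |·| ≈ 1.3268, ∠ ≈ 41.09°
pole (1 + j872·0.1) = 1 + j87.2 → |·| ≈ 87.206, ∠ ≈ 89.34°
pole (1 + j872·0.005) = 1 + j4.36 → |·| ≈ 4.4732, ∠ ≈ 77.08°
|L| = 0.5 · 1.3268 / (87.206 · 4.4732) ≈ 0.0017006
Gain = 20 log₁₀(0.0017006) ≈ -55.39 dB
∠L = (41.09°) − (89.34° + 77.08°) = -125.33°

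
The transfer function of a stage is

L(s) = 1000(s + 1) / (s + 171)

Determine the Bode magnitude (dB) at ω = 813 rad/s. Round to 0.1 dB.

59.8 dB

At s = jω = j813:
zero (s+1): 1 + j813 → |·| = √(1²+813²) = √660970 ≈ 813, ∠ = arctan(813/1) ≈ 89.93°
pole (s+171): 171 + j813 → |·| = √(171²+813²) = √690210 ≈ 830.79, ∠ = arctan(813/171) ≈ 78.12°
|L| = 1000 · 813 / 830.79 ≈ 978.59
Gain = 20 log₁₀(978.59) ≈ 59.81 dB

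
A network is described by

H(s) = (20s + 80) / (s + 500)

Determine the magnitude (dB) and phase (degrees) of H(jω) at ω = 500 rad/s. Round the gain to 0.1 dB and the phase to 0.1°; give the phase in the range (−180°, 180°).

Substitute s = j500:
Numerator: 20(j500) + 80 = 80 + j10000
Denominator: (j500) + 500 = 500 + j500
|N| = √(80² + 10000²) ≈ 10000, ∠N ≈ 89.54°
|D| = √(500² + 500²) ≈ 707.11, ∠D ≈ 45.00°
|H| = 10000 / 707.11 ≈ 14.142
Gain = 20 log₁₀(14.142) ≈ 23.01 dB
∠H = 89.54° − 45.00° = 44.54°

23.0 dB, 44.5°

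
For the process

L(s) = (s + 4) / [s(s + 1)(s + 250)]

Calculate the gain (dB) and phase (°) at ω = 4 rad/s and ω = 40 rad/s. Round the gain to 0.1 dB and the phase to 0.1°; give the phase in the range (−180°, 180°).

ω = 4: -57.3 dB, -121.9°; ω = 40: -80.1 dB, -103.4°

At s = jω = j4:
zero (s+4): 4 + j4 → |·| = √(4²+4²) = √32 ≈ 5.6569, ∠ = arctan(4/4) ≈ 45.00°
pole (s+1): 1 + j4 → |·| = √(1²+4²) = √17 ≈ 4.1231, ∠ = arctan(4/1) ≈ 75.96°
pole (s+250): 250 + j4 → |·| = √(250²+4²) = √62516 ≈ 250.03, ∠ = arctan(4/250) ≈ 0.92°
pole at origin: |s| = 4, ∠ = 90.00° (in denominator)
|L| = 1 · 5.6569 / 4123.6 ≈ 0.0013718
Gain = 20 log₁₀(0.0013718) ≈ -57.25 dB
∠L = 45.00° − 166.88° = -121.88°

At s = jω = j40:
zero (s+4): 4 + j40 → |·| = √(4²+40²) = √1616 ≈ 40.2, ∠ = arctan(40/4) ≈ 84.29°
pole (s+1): 1 + j40 → |·| = √(1²+40²) = √1601 ≈ 40.012, ∠ = arctan(40/1) ≈ 88.57°
pole (s+250): 250 + j40 → |·| = √(250²+40²) = √64100 ≈ 253.18, ∠ = arctan(40/250) ≈ 9.09°
pole at origin: |s| = 40, ∠ = 90.00° (in denominator)
|L| = 1 · 40.2 / 4.0521e+05 ≈ 9.9208e-05
Gain = 20 log₁₀(9.9208e-05) ≈ -80.07 dB
∠L = 84.29° − 187.66° = -103.37°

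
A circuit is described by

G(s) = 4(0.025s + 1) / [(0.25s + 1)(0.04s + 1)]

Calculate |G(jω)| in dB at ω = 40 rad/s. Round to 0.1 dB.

At ω = 40 rad/s:
zero (1 + j40·0.025) = 1 + j1 → |·| ≈ 1.4142, ∠ ≈ 45.00°
pole (1 + j40·0.25) = 1 + j10 → |·| ≈ 10.05, ∠ ≈ 84.29°
pole (1 + j40·0.04) = 1 + j1.6 → |·| ≈ 1.8868, ∠ ≈ 57.99°
|G| = 4 · 1.4142 / (10.05 · 1.8868) ≈ 0.29832
Gain = 20 log₁₀(0.29832) ≈ -10.51 dB

-10.5 dB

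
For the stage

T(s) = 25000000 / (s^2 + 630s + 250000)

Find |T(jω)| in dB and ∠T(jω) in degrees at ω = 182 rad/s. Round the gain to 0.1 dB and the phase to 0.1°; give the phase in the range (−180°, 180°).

At s = jω = j182:
quadratic: (j182)² + 630·j182 + 250000 = 216876 + j114660 → |·| ≈ 2.4532e+05, ∠ ≈ 27.86°
|T| = 25000000 / 2.4532e+05 ≈ 101.91
Gain = 20 log₁₀(101.91) ≈ 40.16 dB
∠T = 0.00° − 27.86° = -27.86°

40.2 dB, -27.9°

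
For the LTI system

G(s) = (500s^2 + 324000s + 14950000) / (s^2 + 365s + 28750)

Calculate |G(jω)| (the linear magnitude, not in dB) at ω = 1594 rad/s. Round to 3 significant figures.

Substitute s = j1594:
Numerator: 500(j1594)^2 + 324000(j1594) + 14950000 = -1255468000 + j516456000
Denominator: (j1594)^2 + 365(j1594) + 28750 = -2512086 + j581810
|N| = √(1255468000² + 516456000²) ≈ 1.3575e+09, ∠N ≈ 157.64°
|D| = √(2512086² + 581810²) ≈ 2.5786e+06, ∠D ≈ 166.96°
|G| = 1.3575e+09 / 2.5786e+06 ≈ 526.45

526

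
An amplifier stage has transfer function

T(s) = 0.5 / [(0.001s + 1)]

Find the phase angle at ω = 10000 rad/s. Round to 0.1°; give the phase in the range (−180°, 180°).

-84.3°

At ω = 10000 rad/s:
pole (1 + j10000·0.001) = 1 + j10 → |·| ≈ 10.05, ∠ ≈ 84.29°
∠T = (0°) − (84.29°) = -84.29°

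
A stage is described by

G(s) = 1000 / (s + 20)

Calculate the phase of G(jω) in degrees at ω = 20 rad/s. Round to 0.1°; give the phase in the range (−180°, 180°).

At s = jω = j20:
pole (s+20): 20 + j20 → |·| = √(20²+20²) = √800 ≈ 28.284, ∠ = arctan(20/20) ≈ 45.00°
∠G = 0.00° − 45.00° = -45.00°

-45.0°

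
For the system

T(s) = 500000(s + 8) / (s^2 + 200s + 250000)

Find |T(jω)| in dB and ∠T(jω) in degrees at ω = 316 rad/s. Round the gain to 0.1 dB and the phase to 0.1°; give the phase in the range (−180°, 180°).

At s = jω = j316:
zero (s+8): 8 + j316 → |·| = √(8²+316²) = √99920 ≈ 316.1, ∠ = arctan(316/8) ≈ 88.55°
quadratic: (j316)² + 200·j316 + 250000 = 150144 + j63200 → |·| ≈ 1.629e+05, ∠ ≈ 22.83°
|T| = 500000 · 316.1 / 1.629e+05 ≈ 970.23
Gain = 20 log₁₀(970.23) ≈ 59.74 dB
∠T = 88.55° − 22.83° = 65.72°

59.7 dB, 65.7°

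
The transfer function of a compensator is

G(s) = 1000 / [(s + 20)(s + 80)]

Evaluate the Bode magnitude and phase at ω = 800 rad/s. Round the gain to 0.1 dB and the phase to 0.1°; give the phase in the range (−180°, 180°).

-56.2 dB, -172.9°

At s = jω = j800:
pole (s+20): 20 + j800 → |·| = √(20²+800²) = √640400 ≈ 800.25, ∠ = arctan(800/20) ≈ 88.57°
pole (s+80): 80 + j800 → |·| = √(80²+800²) = √646400 ≈ 803.99, ∠ = arctan(800/80) ≈ 84.29°
|G| = 1000 / 6.4339e+05 ≈ 0.0015543
Gain = 20 log₁₀(0.0015543) ≈ -56.17 dB
∠G = 0.00° − 172.86° = -172.86°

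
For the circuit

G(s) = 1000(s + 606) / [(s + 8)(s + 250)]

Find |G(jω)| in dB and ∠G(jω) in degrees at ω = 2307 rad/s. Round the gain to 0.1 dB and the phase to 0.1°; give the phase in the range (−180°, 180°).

At s = jω = j2307:
zero (s+606): 606 + j2307 → |·| = √(606²+2307²) = √5689485 ≈ 2385.3, ∠ = arctan(2307/606) ≈ 75.28°
pole (s+8): 8 + j2307 → |·| = √(8²+2307²) = √5322313 ≈ 2307, ∠ = arctan(2307/8) ≈ 89.80°
pole (s+250): 250 + j2307 → |·| = √(250²+2307²) = √5384749 ≈ 2320.5, ∠ = arctan(2307/250) ≈ 83.82°
|G| = 1000 · 2385.3 / 5.3534e+06 ≈ 0.44557
Gain = 20 log₁₀(0.44557) ≈ -7.02 dB
∠G = 75.28° − 173.62° = -98.34°

-7.0 dB, -98.3°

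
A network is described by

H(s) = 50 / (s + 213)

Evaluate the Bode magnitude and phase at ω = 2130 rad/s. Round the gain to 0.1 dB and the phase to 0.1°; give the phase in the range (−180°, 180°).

At s = jω = j2130:
pole (s+213): 213 + j2130 → |·| = √(213²+2130²) = √4582269 ≈ 2140.6, ∠ = arctan(2130/213) ≈ 84.29°
|H| = 50 / 2140.6 ≈ 0.023358
Gain = 20 log₁₀(0.023358) ≈ -32.63 dB
∠H = 0.00° − 84.29° = -84.29°

-32.6 dB, -84.3°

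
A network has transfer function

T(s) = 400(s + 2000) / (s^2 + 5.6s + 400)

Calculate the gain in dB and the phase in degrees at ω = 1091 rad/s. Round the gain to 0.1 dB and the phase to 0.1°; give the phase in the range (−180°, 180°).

At s = jω = j1091:
zero (s+2000): 2000 + j1091 → |·| = √(2000²+1091²) = √5190281 ≈ 2278.2, ∠ = arctan(1091/2000) ≈ 28.61°
quadratic: (j1091)² + 5.6·j1091 + 400 = -1189881 + j6109.6 → |·| ≈ 1.1899e+06, ∠ ≈ 179.71°
|T| = 400 · 2278.2 / 1.1899e+06 ≈ 0.76585
Gain = 20 log₁₀(0.76585) ≈ -2.32 dB
∠T = 28.61° − 179.71° = -151.10°

-2.3 dB, -151.1°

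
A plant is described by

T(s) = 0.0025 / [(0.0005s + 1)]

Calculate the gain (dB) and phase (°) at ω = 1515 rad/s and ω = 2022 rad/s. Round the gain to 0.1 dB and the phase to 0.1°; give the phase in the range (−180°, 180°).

ω = 1515: -54.0 dB, -37.1°; ω = 2022: -55.1 dB, -45.3°

At ω = 1515 rad/s:
pole (1 + j1515·0.0005) = 1 + j0.7575 → |·| ≈ 1.2545, ∠ ≈ 37.14°
|T| = 0.0025 · 1 / (1.2545) ≈ 0.0019928
Gain = 20 log₁₀(0.0019928) ≈ -54.01 dB
∠T = (0°) − (37.14°) = -37.14°

At ω = 2022 rad/s:
pole (1 + j2022·0.0005) = 1 + j1.011 → |·| ≈ 1.422, ∠ ≈ 45.31°
|T| = 0.0025 · 1 / (1.422) ≈ 0.0017581
Gain = 20 log₁₀(0.0017581) ≈ -55.10 dB
∠T = (0°) − (45.31°) = -45.31°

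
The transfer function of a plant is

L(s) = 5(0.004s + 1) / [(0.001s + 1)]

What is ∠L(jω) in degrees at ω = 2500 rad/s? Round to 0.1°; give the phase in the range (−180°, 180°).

16.1°

At ω = 2500 rad/s:
zero (1 + j2500·0.004) = 1 + j10 → |·| ≈ 10.05, ∠ ≈ 84.29°
pole (1 + j2500·0.001) = 1 + j2.5 → |·| ≈ 2.6926, ∠ ≈ 68.20°
∠L = (84.29°) − (68.20°) = 16.09°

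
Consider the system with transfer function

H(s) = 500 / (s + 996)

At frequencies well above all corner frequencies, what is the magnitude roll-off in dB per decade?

Each pole contributes −20 dB/decade at high frequency; each zero contributes +20 dB/decade.
Net: 0 zero(s) − 1 pole(s) → -20 dB/decade.

-20 dB/decade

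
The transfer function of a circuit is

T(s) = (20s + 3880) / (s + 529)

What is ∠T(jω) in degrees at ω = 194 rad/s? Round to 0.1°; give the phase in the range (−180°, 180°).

Substitute s = j194:
Numerator: 20(j194) + 3880 = 3880 + j3880
Denominator: (j194) + 529 = 529 + j194
|N| = √(3880² + 3880²) ≈ 5487.1, ∠N ≈ 45.00°
|D| = √(529² + 194²) ≈ 563.45, ∠D ≈ 20.14°
∠T = 45.00° − 20.14° = 24.86°

24.9°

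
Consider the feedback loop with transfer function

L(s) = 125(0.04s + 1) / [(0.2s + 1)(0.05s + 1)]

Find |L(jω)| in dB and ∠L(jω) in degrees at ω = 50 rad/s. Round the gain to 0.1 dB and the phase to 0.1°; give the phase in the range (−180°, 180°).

At ω = 50 rad/s:
zero (1 + j50·0.04) = 1 + j2 → |·| ≈ 2.2361, ∠ ≈ 63.43°
pole (1 + j50·0.2) = 1 + j10 → |·| ≈ 10.05, ∠ ≈ 84.29°
pole (1 + j50·0.05) = 1 + j2.5 → |·| ≈ 2.6926, ∠ ≈ 68.20°
|L| = 125 · 2.2361 / (10.05 · 2.6926) ≈ 10.329
Gain = 20 log₁₀(10.329) ≈ 20.28 dB
∠L = (63.43°) − (84.29° + 68.20°) = -89.06°

20.3 dB, -89.1°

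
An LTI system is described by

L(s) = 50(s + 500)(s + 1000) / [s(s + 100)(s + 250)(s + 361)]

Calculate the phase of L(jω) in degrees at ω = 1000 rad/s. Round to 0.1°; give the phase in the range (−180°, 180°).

148.0°

At s = jω = j1000:
zero (s+500): 500 + j1000 → |·| = √(500²+1000²) = √1250000 ≈ 1118, ∠ = arctan(1000/500) ≈ 63.43°
zero (s+1000): 1000 + j1000 → |·| = √(1000²+1000²) = √2000000 ≈ 1414.2, ∠ = arctan(1000/1000) ≈ 45.00°
pole (s+100): 100 + j1000 → |·| = √(100²+1000²) = √1010000 ≈ 1005, ∠ = arctan(1000/100) ≈ 84.29°
pole (s+250): 250 + j1000 → |·| = √(250²+1000²) = √1062500 ≈ 1030.8, ∠ = arctan(1000/250) ≈ 75.96°
pole (s+361): 361 + j1000 → |·| = √(361²+1000²) = √1130321 ≈ 1063.2, ∠ = arctan(1000/361) ≈ 70.15°
pole at origin: |s| = 1000, ∠ = 90.00° (in denominator)
∠L = 108.43° − 320.40° = -211.97° ≡ 148.03° (principal value)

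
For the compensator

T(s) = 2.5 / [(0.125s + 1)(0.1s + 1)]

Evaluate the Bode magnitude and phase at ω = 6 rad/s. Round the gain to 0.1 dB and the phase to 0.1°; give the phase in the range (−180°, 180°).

At ω = 6 rad/s:
pole (1 + j6·0.125) = 1 + j0.75 → |·| ≈ 1.25, ∠ ≈ 36.87°
pole (1 + j6·0.1) = 1 + j0.6 → |·| ≈ 1.1662, ∠ ≈ 30.96°
|T| = 2.5 · 1 / (1.25 · 1.1662) ≈ 1.715
Gain = 20 log₁₀(1.715) ≈ 4.69 dB
∠T = (0°) − (36.87° + 30.96°) = -67.83°

4.7 dB, -67.8°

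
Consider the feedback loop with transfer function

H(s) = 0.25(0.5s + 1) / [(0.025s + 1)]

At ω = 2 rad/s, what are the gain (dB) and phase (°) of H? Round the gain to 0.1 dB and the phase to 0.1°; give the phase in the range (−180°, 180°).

At ω = 2 rad/s:
zero (1 + j2·0.5) = 1 + j1 → |·| ≈ 1.4142, ∠ ≈ 45.00°
pole (1 + j2·0.025) = 1 + j0.05 → |·| ≈ 1.0012, ∠ ≈ 2.86°
|H| = 0.25 · 1.4142 / (1.0012) ≈ 0.35313
Gain = 20 log₁₀(0.35313) ≈ -9.04 dB
∠H = (45.00°) − (2.86°) = 42.14°

-9.0 dB, 42.1°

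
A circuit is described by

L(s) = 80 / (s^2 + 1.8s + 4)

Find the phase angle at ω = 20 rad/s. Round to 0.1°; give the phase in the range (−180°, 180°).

-174.8°

At s = jω = j20:
quadratic: (j20)² + 1.8·j20 + 4 = -396 + j36 → |·| ≈ 397.63, ∠ ≈ 174.81°
∠L = 0.00° − 174.81° = -174.81°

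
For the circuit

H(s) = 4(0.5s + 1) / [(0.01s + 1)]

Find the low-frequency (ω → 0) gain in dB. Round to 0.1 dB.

12.0 dB

H(0) = 4 · 1 / 1 = 4
20 log₁₀(4) ≈ 12.04 dB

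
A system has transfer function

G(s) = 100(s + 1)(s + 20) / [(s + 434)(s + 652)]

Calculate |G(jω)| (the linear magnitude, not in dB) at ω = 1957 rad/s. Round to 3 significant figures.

92.6

At s = jω = j1957:
zero (s+1): 1 + j1957 → |·| = √(1²+1957²) = √3829850 ≈ 1957, ∠ = arctan(1957/1) ≈ 89.97°
zero (s+20): 20 + j1957 → |·| = √(20²+1957²) = √3830249 ≈ 1957.1, ∠ = arctan(1957/20) ≈ 89.41°
pole (s+434): 434 + j1957 → |·| = √(434²+1957²) = √4018205 ≈ 2004.5, ∠ = arctan(1957/434) ≈ 77.50°
pole (s+652): 652 + j1957 → |·| = √(652²+1957²) = √4254953 ≈ 2062.8, ∠ = arctan(1957/652) ≈ 71.57°
|G| = 100 · 3.83e+06 / 4.1349e+06 ≈ 92.626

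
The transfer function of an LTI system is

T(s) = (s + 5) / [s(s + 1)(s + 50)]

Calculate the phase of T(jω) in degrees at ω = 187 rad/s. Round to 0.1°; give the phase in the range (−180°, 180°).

At s = jω = j187:
zero (s+5): 5 + j187 → |·| = √(5²+187²) = √34994 ≈ 187.07, ∠ = arctan(187/5) ≈ 88.47°
pole (s+1): 1 + j187 → |·| = √(1²+187²) = √34970 ≈ 187, ∠ = arctan(187/1) ≈ 89.69°
pole (s+50): 50 + j187 → |·| = √(50²+187²) = √37469 ≈ 193.57, ∠ = arctan(187/50) ≈ 75.03°
pole at origin: |s| = 187, ∠ = 90.00° (in denominator)
∠T = 88.47° − 254.72° = -166.25°

-166.3°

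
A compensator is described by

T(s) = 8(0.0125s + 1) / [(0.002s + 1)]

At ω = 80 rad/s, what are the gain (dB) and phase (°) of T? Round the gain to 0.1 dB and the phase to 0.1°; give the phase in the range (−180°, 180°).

At ω = 80 rad/s:
zero (1 + j80·0.0125) = 1 + j1 → |·| ≈ 1.4142, ∠ ≈ 45.00°
pole (1 + j80·0.002) = 1 + j0.16 → |·| ≈ 1.0127, ∠ ≈ 9.09°
|T| = 8 · 1.4142 / (1.0127) ≈ 11.172
Gain = 20 log₁₀(11.172) ≈ 20.96 dB
∠T = (45.00°) − (9.09°) = 35.91°

21.0 dB, 35.9°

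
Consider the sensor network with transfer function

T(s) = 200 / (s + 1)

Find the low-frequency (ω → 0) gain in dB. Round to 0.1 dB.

T(0) = 200 / (1) = 200
20 log₁₀(200) ≈ 46.02 dB

46.0 dB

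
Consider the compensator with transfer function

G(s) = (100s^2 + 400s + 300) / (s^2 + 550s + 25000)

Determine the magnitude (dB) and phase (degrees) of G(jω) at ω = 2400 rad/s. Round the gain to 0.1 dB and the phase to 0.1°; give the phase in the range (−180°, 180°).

39.8 dB, 12.9°

Substitute s = j2400:
Numerator: 100(j2400)^2 + 400(j2400) + 300 = -575999700 + j960000
Denominator: (j2400)^2 + 550(j2400) + 25000 = -5735000 + j1320000
|N| = √(575999700² + 960000²) ≈ 5.76e+08, ∠N ≈ 179.90°
|D| = √(5735000² + 1320000²) ≈ 5.8849e+06, ∠D ≈ 167.04°
|G| = 5.76e+08 / 5.8849e+06 ≈ 97.878
Gain = 20 log₁₀(97.878) ≈ 39.81 dB
∠G = 179.90° − 167.04° = 12.86°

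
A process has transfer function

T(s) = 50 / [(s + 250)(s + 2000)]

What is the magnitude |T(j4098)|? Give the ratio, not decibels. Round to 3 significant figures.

2.67e-06

At s = jω = j4098:
pole (s+250): 250 + j4098 → |·| = √(250²+4098²) = √16856104 ≈ 4105.6, ∠ = arctan(4098/250) ≈ 86.51°
pole (s+2000): 2000 + j4098 → |·| = √(2000²+4098²) = √20793604 ≈ 4560, ∠ = arctan(4098/2000) ≈ 63.99°
|T| = 50 / 1.8722e+07 ≈ 2.6707e-06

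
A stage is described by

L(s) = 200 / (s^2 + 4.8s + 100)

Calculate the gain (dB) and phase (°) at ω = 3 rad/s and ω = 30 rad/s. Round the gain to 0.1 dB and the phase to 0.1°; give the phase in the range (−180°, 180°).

ω = 3: 6.7 dB, -9.0°; ω = 30: -12.2 dB, -169.8°

At s = jω = j3:
quadratic: (j3)² + 4.8·j3 + 100 = 91 + j14.4 → |·| ≈ 92.132, ∠ ≈ 8.99°
|L| = 200 / 92.132 ≈ 2.1708
Gain = 20 log₁₀(2.1708) ≈ 6.73 dB
∠L = 0.00° − 8.99° = -8.99°

At s = jω = j30:
quadratic: (j30)² + 4.8·j30 + 100 = -800 + j144 → |·| ≈ 812.86, ∠ ≈ 169.80°
|L| = 200 / 812.86 ≈ 0.24604
Gain = 20 log₁₀(0.24604) ≈ -12.18 dB
∠L = 0.00° − 169.80° = -169.80°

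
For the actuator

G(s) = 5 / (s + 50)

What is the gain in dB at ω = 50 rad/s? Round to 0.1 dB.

-23.0 dB

At s = jω = j50:
pole (s+50): 50 + j50 → |·| = √(50²+50²) = √5000 ≈ 70.711, ∠ = arctan(50/50) ≈ 45.00°
|G| = 5 / 70.711 ≈ 0.07071
Gain = 20 log₁₀(0.07071) ≈ -23.01 dB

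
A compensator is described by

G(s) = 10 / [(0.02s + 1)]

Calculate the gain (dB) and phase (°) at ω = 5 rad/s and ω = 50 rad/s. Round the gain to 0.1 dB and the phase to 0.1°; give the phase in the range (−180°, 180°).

ω = 5: 20.0 dB, -5.7°; ω = 50: 17.0 dB, -45.0°

At ω = 5 rad/s:
pole (1 + j5·0.02) = 1 + j0.1 → |·| ≈ 1.005, ∠ ≈ 5.71°
|G| = 10 · 1 / (1.005) ≈ 9.9502
Gain = 20 log₁₀(9.9502) ≈ 19.96 dB
∠G = (0°) − (5.71°) = -5.71°

At ω = 50 rad/s:
pole (1 + j50·0.02) = 1 + j1 → |·| ≈ 1.4142, ∠ ≈ 45.00°
|G| = 10 · 1 / (1.4142) ≈ 7.0711
Gain = 20 log₁₀(7.0711) ≈ 16.99 dB
∠G = (0°) − (45.00°) = -45.00°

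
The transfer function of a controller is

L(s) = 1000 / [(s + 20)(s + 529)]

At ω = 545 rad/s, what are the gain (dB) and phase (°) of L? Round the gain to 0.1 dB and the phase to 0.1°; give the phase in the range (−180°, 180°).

-52.3 dB, -133.8°

At s = jω = j545:
pole (s+20): 20 + j545 → |·| = √(20²+545²) = √297425 ≈ 545.37, ∠ = arctan(545/20) ≈ 87.90°
pole (s+529): 529 + j545 → |·| = √(529²+545²) = √576866 ≈ 759.52, ∠ = arctan(545/529) ≈ 45.85°
|L| = 1000 / 4.1422e+05 ≈ 0.0024142
Gain = 20 log₁₀(0.0024142) ≈ -52.34 dB
∠L = 0.00° − 133.75° = -133.75°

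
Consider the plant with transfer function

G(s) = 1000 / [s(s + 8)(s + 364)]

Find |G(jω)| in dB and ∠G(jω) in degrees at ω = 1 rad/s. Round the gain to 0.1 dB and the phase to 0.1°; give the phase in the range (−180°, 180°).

-9.4 dB, -97.3°

At s = jω = j1:
pole (s+8): 8 + j1 → |·| = √(8²+1²) = √65 ≈ 8.0623, ∠ = arctan(1/8) ≈ 7.13°
pole (s+364): 364 + j1 → |·| = √(364²+1²) = √132497 ≈ 364, ∠ = arctan(1/364) ≈ 0.16°
pole at origin: |s| = 1, ∠ = 90.00° (in denominator)
|G| = 1000 / 2934.7 ≈ 0.34075
Gain = 20 log₁₀(0.34075) ≈ -9.35 dB
∠G = 0.00° − 97.29° = -97.29°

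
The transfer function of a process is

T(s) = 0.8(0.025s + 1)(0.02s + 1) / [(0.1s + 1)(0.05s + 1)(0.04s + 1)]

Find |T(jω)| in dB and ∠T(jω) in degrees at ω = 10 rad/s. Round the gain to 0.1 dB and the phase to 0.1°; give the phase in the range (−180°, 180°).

-6.1 dB, -68.0°

At ω = 10 rad/s:
zero (1 + j10·0.025) = 1 + j0.25 → |·| ≈ 1.0308, ∠ ≈ 14.04°
zero (1 + j10·0.02) = 1 + j0.2 → |·| ≈ 1.0198, ∠ ≈ 11.31°
pole (1 + j10·0.1) = 1 + j1 → |·| ≈ 1.4142, ∠ ≈ 45.00°
pole (1 + j10·0.05) = 1 + j0.5 → |·| ≈ 1.118, ∠ ≈ 26.57°
pole (1 + j10·0.04) = 1 + j0.4 → |·| ≈ 1.077, ∠ ≈ 21.80°
|T| = 0.8 · 1.0308 · 1.0198 / (1.4142 · 1.118 · 1.077) ≈ 0.49387
Gain = 20 log₁₀(0.49387) ≈ -6.13 dB
∠T = (14.04° + 11.31°) − (45.00° + 26.57° + 21.80°) = -68.02°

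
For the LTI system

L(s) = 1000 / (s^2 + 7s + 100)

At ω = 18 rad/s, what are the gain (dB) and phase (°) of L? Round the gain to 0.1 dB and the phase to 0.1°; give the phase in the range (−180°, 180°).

At s = jω = j18:
quadratic: (j18)² + 7·j18 + 100 = -224 + j126 → |·| ≈ 257.01, ∠ ≈ 150.64°
|L| = 1000 / 257.01 ≈ 3.8909
Gain = 20 log₁₀(3.8909) ≈ 11.80 dB
∠L = 0.00° − 150.64° = -150.64°

11.8 dB, -150.6°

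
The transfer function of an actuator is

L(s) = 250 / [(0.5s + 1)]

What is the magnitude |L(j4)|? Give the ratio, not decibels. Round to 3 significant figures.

At ω = 4 rad/s:
pole (1 + j4·0.5) = 1 + j2 → |·| ≈ 2.2361, ∠ ≈ 63.43°
|L| = 250 · 1 / (2.2361) ≈ 111.8

112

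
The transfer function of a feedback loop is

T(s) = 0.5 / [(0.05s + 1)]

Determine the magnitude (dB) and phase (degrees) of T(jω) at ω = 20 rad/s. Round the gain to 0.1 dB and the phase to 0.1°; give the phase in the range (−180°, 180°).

At ω = 20 rad/s:
pole (1 + j20·0.05) = 1 + j1 → |·| ≈ 1.4142, ∠ ≈ 45.00°
|T| = 0.5 · 1 / (1.4142) ≈ 0.35356
Gain = 20 log₁₀(0.35356) ≈ -9.03 dB
∠T = (0°) − (45.00°) = -45.00°

-9.0 dB, -45.0°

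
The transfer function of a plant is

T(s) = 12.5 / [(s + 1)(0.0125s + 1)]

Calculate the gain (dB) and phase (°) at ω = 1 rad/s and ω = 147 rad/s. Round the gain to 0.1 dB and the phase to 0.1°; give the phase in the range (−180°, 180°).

ω = 1: 18.9 dB, -45.7°; ω = 147: -27.8 dB, -151.1°

At ω = 1 rad/s:
pole (1 + j1·1) = 1 + j1 → |·| ≈ 1.4142, ∠ ≈ 45.00°
pole (1 + j1·0.0125) = 1 + j0.0125 → |·| ≈ 1.0001, ∠ ≈ 0.72°
|T| = 12.5 · 1 / (1.4142 · 1.0001) ≈ 8.838
Gain = 20 log₁₀(8.838) ≈ 18.93 dB
∠T = (0°) − (45.00° + 0.72°) = -45.72°

At ω = 147 rad/s:
pole (1 + j147·1) = 1 + j147 → |·| ≈ 147, ∠ ≈ 89.61°
pole (1 + j147·0.0125) = 1 + j1.8375 → |·| ≈ 2.092, ∠ ≈ 61.44°
|T| = 12.5 · 1 / (147 · 2.092) ≈ 0.040647
Gain = 20 log₁₀(0.040647) ≈ -27.82 dB
∠T = (0°) − (89.61° + 61.44°) = -151.05°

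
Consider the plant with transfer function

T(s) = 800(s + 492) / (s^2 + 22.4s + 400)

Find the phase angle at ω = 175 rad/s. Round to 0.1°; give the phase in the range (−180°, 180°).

At s = jω = j175:
zero (s+492): 492 + j175 → |·| = √(492²+175²) = √272689 ≈ 522.2, ∠ = arctan(175/492) ≈ 19.58°
quadratic: (j175)² + 22.4·j175 + 400 = -30225 + j3920 → |·| ≈ 30478, ∠ ≈ 172.61°
∠T = 19.58° − 172.61° = -153.03°

-153.0°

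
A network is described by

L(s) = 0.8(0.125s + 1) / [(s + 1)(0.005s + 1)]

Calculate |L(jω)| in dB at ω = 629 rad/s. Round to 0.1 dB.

-30.4 dB

At ω = 629 rad/s:
zero (1 + j629·0.125) = 1 + j78.625 → |·| ≈ 78.631, ∠ ≈ 89.27°
pole (1 + j629·1) = 1 + j629 → |·| ≈ 629, ∠ ≈ 89.91°
pole (1 + j629·0.005) = 1 + j3.145 → |·| ≈ 3.3002, ∠ ≈ 72.36°
|L| = 0.8 · 78.631 / (629 · 3.3002) ≈ 0.030304
Gain = 20 log₁₀(0.030304) ≈ -30.37 dB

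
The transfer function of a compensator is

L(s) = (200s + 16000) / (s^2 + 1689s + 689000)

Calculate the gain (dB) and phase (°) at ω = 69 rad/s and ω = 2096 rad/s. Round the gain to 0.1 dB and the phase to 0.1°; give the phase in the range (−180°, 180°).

Substitute s = j69:
Numerator: 200(j69) + 16000 = 16000 + j13800
Denominator: (j69)^2 + 1689(j69) + 689000 = 684239 + j116541
|N| = √(16000² + 13800²) ≈ 21129, ∠N ≈ 40.78°
|D| = √(684239² + 116541²) ≈ 6.9409e+05, ∠D ≈ 9.67°
|L| = 21129 / 6.9409e+05 ≈ 0.030441
Gain = 20 log₁₀(0.030441) ≈ -30.33 dB
∠L = 40.78° − 9.67° = 31.11°

Substitute s = j2096:
Numerator: 200(j2096) + 16000 = 16000 + j419200
Denominator: (j2096)^2 + 1689(j2096) + 689000 = -3704216 + j3540144
|N| = √(16000² + 419200²) ≈ 4.1951e+05, ∠N ≈ 87.81°
|D| = √(3704216² + 3540144²) ≈ 5.1238e+06, ∠D ≈ 136.30°
|L| = 4.1951e+05 / 5.1238e+06 ≈ 0.081875
Gain = 20 log₁₀(0.081875) ≈ -21.74 dB
∠L = 87.81° − 136.30° = -48.49°

ω = 69: -30.3 dB, 31.1°; ω = 2096: -21.7 dB, -48.5°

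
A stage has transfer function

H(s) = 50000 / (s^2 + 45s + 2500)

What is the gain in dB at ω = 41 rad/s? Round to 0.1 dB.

27.9 dB

At s = jω = j41:
quadratic: (j41)² + 45·j41 + 2500 = 819 + j1845 → |·| ≈ 2018.6, ∠ ≈ 66.06°
|H| = 50000 / 2018.6 ≈ 24.77
Gain = 20 log₁₀(24.77) ≈ 27.88 dB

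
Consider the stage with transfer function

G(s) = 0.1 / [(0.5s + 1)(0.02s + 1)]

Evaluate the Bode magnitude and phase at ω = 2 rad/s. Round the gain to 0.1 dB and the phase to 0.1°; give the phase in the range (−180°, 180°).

-23.0 dB, -47.3°

At ω = 2 rad/s:
pole (1 + j2·0.5) = 1 + j1 → |·| ≈ 1.4142, ∠ ≈ 45.00°
pole (1 + j2·0.02) = 1 + j0.04 → |·| ≈ 1.0008, ∠ ≈ 2.29°
|G| = 0.1 · 1 / (1.4142 · 1.0008) ≈ 0.070655
Gain = 20 log₁₀(0.070655) ≈ -23.02 dB
∠G = (0°) − (45.00° + 2.29°) = -47.29°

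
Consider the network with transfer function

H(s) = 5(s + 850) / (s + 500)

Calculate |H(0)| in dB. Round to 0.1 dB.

18.6 dB

H(0) = 5·850 / (500) = 8.5
20 log₁₀(8.5) ≈ 18.59 dB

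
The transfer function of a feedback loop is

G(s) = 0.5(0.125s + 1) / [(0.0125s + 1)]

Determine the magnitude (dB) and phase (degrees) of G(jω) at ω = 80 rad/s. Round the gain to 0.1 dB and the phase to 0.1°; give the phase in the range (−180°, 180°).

11.0 dB, 39.3°

At ω = 80 rad/s:
zero (1 + j80·0.125) = 1 + j10 → |·| ≈ 10.05, ∠ ≈ 84.29°
pole (1 + j80·0.0125) = 1 + j1 → |·| ≈ 1.4142, ∠ ≈ 45.00°
|G| = 0.5 · 10.05 / (1.4142) ≈ 3.5532
Gain = 20 log₁₀(3.5532) ≈ 11.01 dB
∠G = (84.29°) − (45.00°) = 39.29°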